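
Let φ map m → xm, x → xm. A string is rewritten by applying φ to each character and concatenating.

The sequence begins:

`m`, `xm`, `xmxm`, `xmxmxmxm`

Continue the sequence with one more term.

Apply φ to xmxmxmxm symbol by symbol: x→xm, m→xm, x→xm, m→xm, x→xm, m→xm, x→xm, m→xm; joined: xm xm xm xm xm xm xm xm.

xmxmxmxmxmxmxmxm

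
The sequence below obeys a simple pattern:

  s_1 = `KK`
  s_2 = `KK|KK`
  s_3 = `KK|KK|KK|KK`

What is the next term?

s(k+1) = s(k)·|·s(k) — each term doubles the last with '|' between the halves.
One more doubling of KK|KK|KK|KK gives the answer.

KK|KK|KK|KK|KK|KK|KK|KK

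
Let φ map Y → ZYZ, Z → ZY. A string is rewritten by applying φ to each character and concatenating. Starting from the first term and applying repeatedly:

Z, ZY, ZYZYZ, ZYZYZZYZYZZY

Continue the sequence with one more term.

ZYZYZZYZYZZYZYZYZZYZYZZYZYZYZ

Apply φ to ZYZYZZYZYZZY symbol by symbol: Z→ZY, Y→ZYZ, Z→ZY, Y→ZYZ, Z→ZY, Z→ZY, Y→ZYZ, Z→ZY, Y→ZYZ, Z→ZY, Z→ZY, Y→ZYZ; joined: ZY ZYZ ZY ZYZ ZY ZY ZYZ ZY ZYZ ZY ZY ZYZ.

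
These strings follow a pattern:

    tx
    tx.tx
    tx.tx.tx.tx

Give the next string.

tx.tx.tx.tx.tx.tx.tx.tx

Each string is two copies of the previous one joined by '.'.
So the next term is two copies of tx.tx.tx.tx with '.' between the halves.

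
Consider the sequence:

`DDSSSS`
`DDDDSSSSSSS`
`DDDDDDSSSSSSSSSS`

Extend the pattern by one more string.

The n-th term is 2n D's then 3n+1 S's (n = 1, 2, …).
Setting n = 4 gives 8, 13 characters in each block.

DDDDDDDDSSSSSSSSSSSSS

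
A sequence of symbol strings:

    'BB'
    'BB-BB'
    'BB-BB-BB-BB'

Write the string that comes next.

BB-BB-BB-BB-BB-BB-BB-BB

Every step duplicates the string with '-' between the halves.
So the next term is two copies of BB-BB-BB-BB with '-' between the halves.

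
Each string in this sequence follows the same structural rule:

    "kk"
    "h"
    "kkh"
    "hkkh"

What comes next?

kkhhkkh

Each term (from the third on) is the two preceding terms concatenated in order: term 3 = kk·h = kkh.
Continuing: kkh · hkkh gives term 5.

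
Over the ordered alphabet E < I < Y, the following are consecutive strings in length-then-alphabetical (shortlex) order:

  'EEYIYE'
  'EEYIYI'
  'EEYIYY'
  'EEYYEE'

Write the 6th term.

EEYYEY

Advancing 2 positions from EEYYEE through EEYYEE → EEYYEI reaches term 6.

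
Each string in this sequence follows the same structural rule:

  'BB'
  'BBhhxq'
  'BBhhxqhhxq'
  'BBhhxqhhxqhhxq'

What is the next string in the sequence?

Every step adds hhxq to the end: s(k+1) = s(k)·hhxq.
Applying this once more to BBhhxqhhxqhhxq:

BBhhxqhhxqhhxqhhxq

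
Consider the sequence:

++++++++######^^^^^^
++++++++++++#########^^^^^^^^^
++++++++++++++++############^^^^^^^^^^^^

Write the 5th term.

++++++++++++++++++++++++##################^^^^^^^^^^^^^^^^^^

Term n consists of 4n +'s, followed by 3n #'s, followed by 3n ^'s, where the shown terms are n = 2, 3, 4.
For term 5, n = 6, so the run lengths are 24, 18, 18.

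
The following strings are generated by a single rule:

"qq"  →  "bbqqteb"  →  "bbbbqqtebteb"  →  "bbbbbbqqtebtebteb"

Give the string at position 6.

bbbbbbbbbbqqtebtebtebtebteb

Every step adds bb to the front and teb to the end of the previous string.
From bbbbbbqqtebtebteb, 2 further steps: bbbbbbqqtebtebteb → bbbbbbbbqqtebtebtebteb → (answer).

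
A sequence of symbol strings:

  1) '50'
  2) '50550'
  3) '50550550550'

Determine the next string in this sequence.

s(k+1) = s(k)·5·s(k) — each term doubles the last with '5' between the halves.
One more doubling of 50550550550 gives the answer.

50550550550550550550550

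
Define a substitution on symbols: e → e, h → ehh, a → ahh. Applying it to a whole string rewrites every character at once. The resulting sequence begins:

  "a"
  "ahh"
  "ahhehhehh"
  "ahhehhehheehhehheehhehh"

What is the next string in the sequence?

Applying the rule to each of the 23 symbols of ahhehhehheehhehheehhehh gives the pieces ahh ehh ehh e ehh ehh e ehh ehh e e ehh ehh e ehh ehh e e ehh ehh e ehh ehh, which concatenate to the answer.

ahhehhehheehhehheehhehheeehhehheehhehheeehhehheehhehh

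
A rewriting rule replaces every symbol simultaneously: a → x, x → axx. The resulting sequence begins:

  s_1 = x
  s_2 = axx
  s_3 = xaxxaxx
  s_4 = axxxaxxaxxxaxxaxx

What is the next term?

xaxxaxxaxxxaxxaxxxaxxaxxaxxxaxxaxxxaxxaxx

Replace each of the 17 characters of axxxaxxaxxxaxxaxx in place — x axx axx axx x axx axx x axx axx axx x axx axx x axx axx — and concatenate.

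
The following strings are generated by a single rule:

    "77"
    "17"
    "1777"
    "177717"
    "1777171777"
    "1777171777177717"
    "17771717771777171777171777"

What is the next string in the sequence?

177717177717771717771717771777171777177717

From term 3 onward, concatenate the last term with the second-to-last: 17·77 = 1777, 1777·17 = 177717, …
The next term joins 17771717771777171777171777 and 1777171777177717.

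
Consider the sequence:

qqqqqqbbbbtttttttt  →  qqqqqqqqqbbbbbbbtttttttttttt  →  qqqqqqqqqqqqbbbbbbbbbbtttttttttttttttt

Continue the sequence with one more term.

Term n consists of 3n q's, followed by 3n-2 b's, followed by 4n t's, where the shown terms are n = 2, 3, 4.
For the next term, n = 5, so the run lengths are 15, 13, 20.

qqqqqqqqqqqqqqqbbbbbbbbbbbbbtttttttttttttttttttt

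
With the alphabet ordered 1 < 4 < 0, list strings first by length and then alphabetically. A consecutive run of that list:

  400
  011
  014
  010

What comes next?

Treat 010 as a base-3 numeral over the given alphabet and add one, carrying through any trailing 0's.

041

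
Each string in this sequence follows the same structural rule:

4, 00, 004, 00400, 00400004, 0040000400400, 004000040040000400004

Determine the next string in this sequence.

This is a Fibonacci-style word recurrence s(k) = s(k−1)·s(k−2): e.g. 00·4 = 004.
The next term joins 004000040040000400004 and 0040000400400.

0040000400400004000040040000400400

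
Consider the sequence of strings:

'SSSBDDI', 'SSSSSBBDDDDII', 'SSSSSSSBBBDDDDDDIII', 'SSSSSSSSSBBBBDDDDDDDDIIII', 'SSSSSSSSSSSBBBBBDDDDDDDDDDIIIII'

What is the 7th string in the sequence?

The n-th term is 2n+1 S's then n B's then 2n D's then n I's (n = 1, 2, …).
At n = 7 the blocks have lengths 15, 7, 14, 7.

SSSSSSSSSSSSSSSBBBBBBBDDDDDDDDDDDDDDIIIIIII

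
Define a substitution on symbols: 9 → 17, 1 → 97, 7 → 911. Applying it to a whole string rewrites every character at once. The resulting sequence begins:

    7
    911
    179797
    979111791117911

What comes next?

179111797979791117979797911179797

Replace each of the 15 characters of 979111791117911 in place — 17 911 17 97 97 97 911 17 97 97 97 911 17 97 97 — and concatenate.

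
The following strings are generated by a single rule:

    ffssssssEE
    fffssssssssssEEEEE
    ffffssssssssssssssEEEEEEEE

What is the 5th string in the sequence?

Term n consists of n+1 f's, followed by 4n+2 s's, followed by 3n-1 E's (n = 1, 2, …).
Setting n = 5 gives 6, 22, 14 characters in each block.

ffffffssssssssssssssssssssssEEEEEEEEEEEEEE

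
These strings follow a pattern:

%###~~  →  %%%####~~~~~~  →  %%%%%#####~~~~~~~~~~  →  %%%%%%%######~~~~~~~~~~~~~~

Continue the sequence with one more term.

%%%%%%%%%#######~~~~~~~~~~~~~~~~~~

Term n consists of 2n-1 %'s, followed by n+2 #'s, followed by 4n-2 ~'s (n = 1, 2, …).
At n = 5 the blocks have lengths 9, 7, 18.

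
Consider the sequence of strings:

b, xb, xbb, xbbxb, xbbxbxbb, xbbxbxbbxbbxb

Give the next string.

xbbxbxbbxbbxbxbbxbxbb

Each term (from the third on) is the previous term followed by the one before it: term 3 = xb·b = xbb.
Continuing: xbbxbxbbxbbxb · xbbxbxbb gives term 7.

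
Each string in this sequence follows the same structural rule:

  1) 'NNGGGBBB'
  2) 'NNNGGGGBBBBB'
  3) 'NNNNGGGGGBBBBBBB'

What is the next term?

The n-th term is n N's then n+1 G's then 2n-1 B's, where the shown terms are n = 2, 3, 4.
Setting n = 5 gives 5, 6, 9 characters in each block.

NNNNNGGGGGGBBBBBBBBB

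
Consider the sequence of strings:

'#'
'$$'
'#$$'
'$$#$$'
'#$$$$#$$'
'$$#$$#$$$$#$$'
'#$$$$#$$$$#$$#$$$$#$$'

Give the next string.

From term 3 onward, concatenate the second-to-last term with the last: #·$$ = #$$, $$·#$$ = $$#$$, …
So term 8 is $$#$$#$$$$#$$·#$$$$#$$$$#$$#$$$$#$$.

$$#$$#$$$$#$$#$$$$#$$$$#$$#$$$$#$$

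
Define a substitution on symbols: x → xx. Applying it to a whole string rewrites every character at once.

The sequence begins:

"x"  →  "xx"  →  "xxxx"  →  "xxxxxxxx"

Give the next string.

xxxxxxxxxxxxxxxx

Expanding xxxxxxxx: x→xx, x→xx, x→xx, x→xx, x→xx, x→xx, x→xx, x→xx. Concatenated: xx xx xx xx xx xx xx xx.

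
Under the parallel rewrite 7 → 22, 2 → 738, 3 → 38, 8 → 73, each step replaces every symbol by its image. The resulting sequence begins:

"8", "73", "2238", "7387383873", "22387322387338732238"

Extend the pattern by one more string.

7387383873223873873838732238387322387387383873

Replace each of the 20 characters of 22387322387338732238 in place — 738 738 38 73 22 38 738 738 38 73 22 38 38 73 22 38 738 738 38 73 — and concatenate.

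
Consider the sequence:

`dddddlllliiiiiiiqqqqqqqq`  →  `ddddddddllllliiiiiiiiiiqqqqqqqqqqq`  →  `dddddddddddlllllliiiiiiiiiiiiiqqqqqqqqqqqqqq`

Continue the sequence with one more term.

ddddddddddddddllllllliiiiiiiiiiiiiiiiqqqqqqqqqqqqqqqqq

The n-th term is 3n-1 d's then n+2 l's then 3n+1 i's then 3n+2 q's, where the shown terms are n = 2, 3, 4.
Setting n = 5 gives 14, 7, 16, 17 characters in each block.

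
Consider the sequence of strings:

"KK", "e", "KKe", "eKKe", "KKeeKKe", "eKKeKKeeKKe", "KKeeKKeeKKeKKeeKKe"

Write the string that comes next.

eKKeKKeeKKeKKeeKKeeKKeKKeeKKe

This is a Fibonacci-style word recurrence s(k) = s(k−2)·s(k−1): e.g. KK·e = KKe.
So term 8 is eKKeKKeeKKe·KKeeKKeeKKeKKeeKKe.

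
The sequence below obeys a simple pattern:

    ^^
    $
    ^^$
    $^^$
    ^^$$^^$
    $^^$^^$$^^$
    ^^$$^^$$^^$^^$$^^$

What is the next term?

This is a Fibonacci-style word recurrence s(k) = s(k−2)·s(k−1): e.g. ^^·$ = ^^$.
So term 8 is $^^$^^$$^^$·^^$$^^$$^^$^^$$^^$.

$^^$^^$$^^$^^$$^^$$^^$^^$$^^$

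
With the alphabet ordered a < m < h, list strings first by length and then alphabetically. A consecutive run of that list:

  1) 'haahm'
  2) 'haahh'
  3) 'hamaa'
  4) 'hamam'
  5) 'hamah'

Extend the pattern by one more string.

hamma

Treat hamah as a base-3 numeral over the given alphabet and add one, carrying through any trailing h's.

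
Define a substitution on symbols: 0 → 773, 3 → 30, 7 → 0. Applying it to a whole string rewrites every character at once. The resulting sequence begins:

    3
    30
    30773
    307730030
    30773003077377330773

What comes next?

Replace each of the 20 characters of 30773003077377330773 in place — 30 773 0 0 30 773 773 30 773 0 0 30 0 0 30 30 773 0 0 30 — and concatenate.

3077300307737733077300300030307730030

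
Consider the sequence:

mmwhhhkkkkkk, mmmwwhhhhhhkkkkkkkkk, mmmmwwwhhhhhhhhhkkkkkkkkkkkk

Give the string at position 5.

Each string has the form m^{n+1} w^{n} h^{3n} k^{3n+3} (n = 1, 2, …).
At n = 5 the blocks have lengths 6, 5, 15, 18.

mmmmmmwwwwwhhhhhhhhhhhhhhhkkkkkkkkkkkkkkkkkk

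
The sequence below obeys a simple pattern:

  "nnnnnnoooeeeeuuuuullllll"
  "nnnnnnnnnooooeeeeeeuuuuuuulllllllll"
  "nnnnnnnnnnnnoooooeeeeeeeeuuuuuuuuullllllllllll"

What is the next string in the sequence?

Reading off run lengths: n runs 6, 9, 12; o runs 3, 4, 5; e runs 4, 6, 8; u runs 5, 7, 9; l runs 6, 9, 12 — each is linear in n, where the shown terms are n = 2, 3, 4.
Setting n = 5 gives 15, 6, 10, 11, 15 characters in each block.

nnnnnnnnnnnnnnnooooooeeeeeeeeeeuuuuuuuuuuulllllllllllllll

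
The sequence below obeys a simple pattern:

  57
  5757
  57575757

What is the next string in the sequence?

Each string is two copies of the previous one concatenated.
Doubling 57575757:

5757575757575757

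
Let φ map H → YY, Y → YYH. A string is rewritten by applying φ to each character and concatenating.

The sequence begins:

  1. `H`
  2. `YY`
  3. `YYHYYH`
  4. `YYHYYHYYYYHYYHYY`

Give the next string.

YYHYYHYYYYHYYHYYYYHYYHYYHYYHYYYYHYYHYYYYHYYH

Applying the rule to each of the 16 symbols of YYHYYHYYYYHYYHYY gives the pieces YYH YYH YY YYH YYH YY YYH YYH YYH YYH YY YYH YYH YY YYH YYH, which concatenate to the answer.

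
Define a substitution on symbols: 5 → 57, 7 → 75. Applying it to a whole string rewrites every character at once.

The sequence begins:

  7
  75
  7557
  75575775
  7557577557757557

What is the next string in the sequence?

φ(7557577557757557) expands symbol-by-symbol to 75 57 57 75 57 75 75 57 57 75 75 57 75 57 57 75; joining the 16 pieces gives the next term.

75575775577575575775755775575775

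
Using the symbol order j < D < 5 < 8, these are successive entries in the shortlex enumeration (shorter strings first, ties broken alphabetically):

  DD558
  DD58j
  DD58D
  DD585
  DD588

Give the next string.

DD8jj

The successor of DD588 increments the rightmost position that isn't already 8 and resets every position after it to j.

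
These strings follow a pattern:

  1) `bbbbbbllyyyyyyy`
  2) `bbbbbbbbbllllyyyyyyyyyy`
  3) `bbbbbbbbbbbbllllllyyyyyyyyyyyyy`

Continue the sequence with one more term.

bbbbbbbbbbbbbbbllllllllyyyyyyyyyyyyyyyy

Term n consists of 3n b's, followed by 2n-2 l's, followed by 3n+1 y's, where the shown terms are n = 2, 3, 4.
For the next term, n = 5, so the run lengths are 15, 8, 16.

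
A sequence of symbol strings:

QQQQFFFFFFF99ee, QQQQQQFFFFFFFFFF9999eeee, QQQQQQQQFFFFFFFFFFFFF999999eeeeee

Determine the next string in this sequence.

The n-th term is 2n Q's then 3n+1 F's then 2n-2 9's then 2n-2 e's, where the shown terms are n = 2, 3, 4.
For the next term, n = 5, so the run lengths are 10, 16, 8, 8.

QQQQQQQQQQFFFFFFFFFFFFFFFF99999999eeeeeeee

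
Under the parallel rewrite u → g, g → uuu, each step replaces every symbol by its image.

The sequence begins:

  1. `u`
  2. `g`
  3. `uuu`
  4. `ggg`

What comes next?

Rewriting each symbol of ggg: g→uuu, g→uuu, g→uuu, which concatenates to uuu uuu uuu.

uuuuuuuuu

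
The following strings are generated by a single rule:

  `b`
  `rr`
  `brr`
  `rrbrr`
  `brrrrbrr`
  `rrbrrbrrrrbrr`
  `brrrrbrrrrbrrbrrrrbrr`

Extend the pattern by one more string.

rrbrrbrrrrbrrbrrrrbrrrrbrrbrrrrbrr

Each term (from the third on) is the two preceding terms concatenated in order: term 3 = b·rr = brr.
So term 8 is rrbrrbrrrrbrr·brrrrbrrrrbrrbrrrrbrr.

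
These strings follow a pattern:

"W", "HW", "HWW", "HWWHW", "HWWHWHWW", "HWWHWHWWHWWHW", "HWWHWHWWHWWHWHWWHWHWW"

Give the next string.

Each term (from the third on) is the previous term followed by the one before it: term 3 = HW·W = HWW.
The next term joins HWWHWHWWHWWHWHWWHWHWW and HWWHWHWWHWWHW.

HWWHWHWWHWWHWHWWHWHWWHWWHWHWWHWWHW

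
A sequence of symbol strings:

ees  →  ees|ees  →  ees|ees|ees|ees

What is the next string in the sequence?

ees|ees|ees|ees|ees|ees|ees|ees

Every step duplicates the string with '|' between the halves.
So the next term is two copies of ees|ees|ees|ees with '|' between the halves.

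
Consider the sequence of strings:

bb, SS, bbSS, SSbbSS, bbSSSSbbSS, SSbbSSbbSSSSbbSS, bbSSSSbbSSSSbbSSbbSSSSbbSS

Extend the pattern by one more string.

SSbbSSbbSSSSbbSSbbSSSSbbSSSSbbSSbbSSSSbbSS

This is a Fibonacci-style word recurrence s(k) = s(k−2)·s(k−1): e.g. bb·SS = bbSS.
So term 8 is SSbbSSbbSSSSbbSS·bbSSSSbbSSSSbbSSbbSSSSbbSS.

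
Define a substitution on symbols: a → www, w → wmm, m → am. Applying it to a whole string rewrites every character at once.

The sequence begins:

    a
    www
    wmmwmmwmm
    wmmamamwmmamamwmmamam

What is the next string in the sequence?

Rewriting the 21 symbols of wmmamamwmmamamwmmamam one by one yields wmm am am www am www am wmm am am www am www am wmm am am www am www am; concatenated:

wmmamamwwwamwwwamwmmamamwwwamwwwamwmmamamwwwamwwwam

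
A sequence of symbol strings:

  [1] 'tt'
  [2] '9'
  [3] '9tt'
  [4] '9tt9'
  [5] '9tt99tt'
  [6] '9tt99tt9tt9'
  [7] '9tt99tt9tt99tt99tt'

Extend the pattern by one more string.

9tt99tt9tt99tt99tt9tt99tt9tt9

This is a Fibonacci-style word recurrence s(k) = s(k−1)·s(k−2): e.g. 9·tt = 9tt.
The next term joins 9tt99tt9tt99tt99tt and 9tt99tt9tt9.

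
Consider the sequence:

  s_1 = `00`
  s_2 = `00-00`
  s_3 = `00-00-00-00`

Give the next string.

00-00-00-00-00-00-00-00

s(k+1) = s(k)·-·s(k) — each term doubles the last with '-' between the halves.
One more doubling of 00-00-00-00 gives the answer.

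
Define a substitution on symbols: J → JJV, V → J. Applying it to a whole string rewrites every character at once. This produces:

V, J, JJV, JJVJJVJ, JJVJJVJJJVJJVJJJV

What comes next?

Applying the rule to each of the 17 symbols of JJVJJVJJJVJJVJJJV gives the pieces JJV JJV J JJV JJV J JJV JJV JJV J JJV JJV J JJV JJV JJV J, which concatenate to the answer.

JJVJJVJJJVJJVJJJVJJVJJVJJJVJJVJJJVJJVJJVJ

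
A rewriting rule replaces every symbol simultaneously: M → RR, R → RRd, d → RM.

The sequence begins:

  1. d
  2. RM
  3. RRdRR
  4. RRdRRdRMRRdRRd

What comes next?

RRdRRdRMRRdRRdRMRRdRRRRdRRdRMRRdRRdRM

Replace each of the 14 characters of RRdRRdRMRRdRRd in place — RRd RRd RM RRd RRd RM RRd RR RRd RRd RM RRd RRd RM — and concatenate.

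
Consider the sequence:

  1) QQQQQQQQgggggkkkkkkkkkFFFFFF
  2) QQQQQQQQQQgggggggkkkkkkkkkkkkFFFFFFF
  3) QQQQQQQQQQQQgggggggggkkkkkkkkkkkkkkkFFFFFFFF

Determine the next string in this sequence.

Each string has the form Q^{2n+2} g^{2n-1} k^{3n} F^{n+3}, where the shown terms are n = 3, 4, 5.
Setting n = 6 gives 14, 11, 18, 9 characters in each block.

QQQQQQQQQQQQQQgggggggggggkkkkkkkkkkkkkkkkkkFFFFFFFFF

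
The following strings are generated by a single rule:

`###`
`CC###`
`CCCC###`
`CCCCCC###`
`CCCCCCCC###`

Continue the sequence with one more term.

CCCCCCCCCC###

Every step adds CC at the front: s(k+1) = CC·s(k).
One more step from CCCCCCCC### gives the answer.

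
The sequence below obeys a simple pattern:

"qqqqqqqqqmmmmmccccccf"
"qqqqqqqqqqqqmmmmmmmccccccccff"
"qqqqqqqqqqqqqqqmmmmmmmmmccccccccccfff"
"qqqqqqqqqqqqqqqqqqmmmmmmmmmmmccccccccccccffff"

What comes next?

qqqqqqqqqqqqqqqqqqqqqmmmmmmmmmmmmmccccccccccccccfffff

Term n consists of 3n+3 q's, followed by 2n+1 m's, followed by 2n+2 c's, followed by n-1 f's, where the shown terms are n = 2, 3, 4, 5.
At n = 6 the blocks have lengths 21, 13, 14, 5.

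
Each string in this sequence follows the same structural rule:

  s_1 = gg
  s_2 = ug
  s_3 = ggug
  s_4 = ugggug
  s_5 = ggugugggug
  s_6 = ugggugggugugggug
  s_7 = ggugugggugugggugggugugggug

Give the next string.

ugggugggugugggugggugugggugugggugggugugggug

This is a Fibonacci-style word recurrence s(k) = s(k−2)·s(k−1): e.g. gg·ug = ggug.
The next term joins ugggugggugugggug and ggugugggugugggugggugugggug.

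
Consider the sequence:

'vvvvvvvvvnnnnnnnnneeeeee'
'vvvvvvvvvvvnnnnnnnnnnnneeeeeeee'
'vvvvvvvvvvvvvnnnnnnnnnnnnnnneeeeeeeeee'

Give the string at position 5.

vvvvvvvvvvvvvvvvvnnnnnnnnnnnnnnnnnnnnneeeeeeeeeeeeee

Reading off run lengths: v runs 9, 11, 13; n runs 9, 12, 15; e runs 6, 8, 10 — each is linear in n, where the shown terms are n = 3, 4, 5.
At n = 7 the blocks have lengths 17, 21, 14.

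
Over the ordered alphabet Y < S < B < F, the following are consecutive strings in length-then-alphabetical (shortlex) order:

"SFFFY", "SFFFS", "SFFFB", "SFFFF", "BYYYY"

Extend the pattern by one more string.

BYYYS

Treat BYYYY as a base-4 numeral over the given alphabet and add one, carrying through any trailing F's.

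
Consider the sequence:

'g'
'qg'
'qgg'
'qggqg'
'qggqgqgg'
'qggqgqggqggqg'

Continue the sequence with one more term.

qggqgqggqggqgqggqgqgg

Each term (from the third on) is the previous term followed by the one before it: term 3 = qg·g = qgg.
The next term joins qggqgqggqggqg and qggqgqgg.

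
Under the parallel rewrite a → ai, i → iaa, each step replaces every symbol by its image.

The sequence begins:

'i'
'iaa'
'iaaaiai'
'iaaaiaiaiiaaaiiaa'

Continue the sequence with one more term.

Rewriting the 17 symbols of iaaaiaiaiiaaaiiaa one by one yields iaa ai ai ai iaa ai iaa ai iaa iaa ai ai ai iaa iaa ai ai; concatenated:

iaaaiaiaiiaaaiiaaaiiaaiaaaiaiaiiaaiaaaiai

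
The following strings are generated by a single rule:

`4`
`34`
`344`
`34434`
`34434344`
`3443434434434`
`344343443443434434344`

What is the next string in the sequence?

Each term (from the third on) is the previous term followed by the one before it: term 3 = 34·4 = 344.
The next term joins 344343443443434434344 and 3443434434434.

3443434434434344343443443434434434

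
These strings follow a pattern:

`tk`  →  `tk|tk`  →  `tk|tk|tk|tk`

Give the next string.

s(k+1) = s(k)·|·s(k) — each term doubles the last with '|' between the halves.
So the next term is two copies of tk|tk|tk|tk with '|' between the halves.

tk|tk|tk|tk|tk|tk|tk|tk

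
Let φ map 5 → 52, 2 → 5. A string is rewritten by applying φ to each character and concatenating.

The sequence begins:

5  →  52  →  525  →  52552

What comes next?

52552525

Rewriting each symbol of 52552: 5→52, 2→5, 5→52, 5→52, 2→5, which concatenates to 52 5 52 52 5.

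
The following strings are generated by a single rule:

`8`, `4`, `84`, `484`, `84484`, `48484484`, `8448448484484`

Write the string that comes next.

484844848448448484484

From term 3 onward, concatenate the second-to-last term with the last: 8·4 = 84, 4·84 = 484, …
The next term joins 48484484 and 8448448484484.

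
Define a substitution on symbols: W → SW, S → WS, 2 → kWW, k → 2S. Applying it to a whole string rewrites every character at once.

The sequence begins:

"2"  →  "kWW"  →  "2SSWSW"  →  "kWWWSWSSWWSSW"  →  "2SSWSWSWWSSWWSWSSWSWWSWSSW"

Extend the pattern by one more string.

kWWWSWSSWWSSWWSSWSWWSWSSWSWWSSWWSWSSWWSSWSWWSSWWSWSSW

Applying the rule to each of the 26 symbols of 2SSWSWSWWSSWWSWSSWSWWSWSSW gives the pieces kWW WS WS SW WS SW WS SW SW WS WS SW SW WS SW WS WS SW WS SW SW WS SW WS WS SW, which concatenate to the answer.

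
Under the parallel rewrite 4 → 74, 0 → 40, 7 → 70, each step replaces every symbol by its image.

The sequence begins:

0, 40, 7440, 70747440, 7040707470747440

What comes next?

φ(7040707470747440) expands symbol-by-symbol to 70 40 74 40 70 40 70 74 70 40 70 74 70 74 74 40; joining the 16 pieces gives the next term.

70407440704070747040707470747440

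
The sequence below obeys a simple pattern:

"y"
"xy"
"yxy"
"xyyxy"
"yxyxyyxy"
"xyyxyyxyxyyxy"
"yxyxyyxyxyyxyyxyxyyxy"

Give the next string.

xyyxyyxyxyyxyyxyxyyxyxyyxyyxyxyyxy

From term 3 onward, concatenate the second-to-last term with the last: y·xy = yxy, xy·yxy = xyyxy, …
So term 8 is xyyxyyxyxyyxy·yxyxyyxyxyyxyyxyxyyxy.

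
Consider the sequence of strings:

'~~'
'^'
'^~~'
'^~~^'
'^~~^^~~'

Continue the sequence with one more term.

From term 3 onward, concatenate the last term with the second-to-last: ^·~~ = ^~~, ^~~·^ = ^~~^, …
The next term joins ^~~^^~~ and ^~~^.

^~~^^~~^~~^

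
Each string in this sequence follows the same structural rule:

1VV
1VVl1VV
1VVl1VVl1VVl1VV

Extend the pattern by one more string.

s(k+1) = s(k)·l·s(k) — each term doubles the last with 'l' between the halves.
Doubling 1VVl1VVl1VVl1VV with 'l' between the halves:

1VVl1VVl1VVl1VVl1VVl1VVl1VVl1VV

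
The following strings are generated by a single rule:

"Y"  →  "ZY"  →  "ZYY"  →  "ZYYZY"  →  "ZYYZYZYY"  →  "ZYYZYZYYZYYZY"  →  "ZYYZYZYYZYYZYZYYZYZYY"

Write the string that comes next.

ZYYZYZYYZYYZYZYYZYZYYZYYZYZYYZYYZY

Each term (from the third on) is the previous term followed by the one before it: term 3 = ZY·Y = ZYY.
So term 8 is ZYYZYZYYZYYZYZYYZYZYY·ZYYZYZYYZYYZY.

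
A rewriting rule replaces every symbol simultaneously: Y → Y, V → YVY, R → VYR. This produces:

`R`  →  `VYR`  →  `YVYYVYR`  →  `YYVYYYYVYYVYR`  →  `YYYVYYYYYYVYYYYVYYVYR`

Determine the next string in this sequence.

YYYYVYYYYYYYYVYYYYYYVYYYYVYYVYR

φ(YYYVYYYYYYVYYYYVYYVYR) expands symbol-by-symbol to Y Y Y YVY Y Y Y Y Y Y YVY Y Y Y Y YVY Y Y YVY Y VYR; joining the 21 pieces gives the next term.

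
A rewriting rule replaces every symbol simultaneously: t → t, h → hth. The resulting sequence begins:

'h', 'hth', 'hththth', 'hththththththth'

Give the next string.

hththththththththththththththth

Replace each of the 15 characters of hththththththth in place — hth t hth t hth t hth t hth t hth t hth t hth — and concatenate.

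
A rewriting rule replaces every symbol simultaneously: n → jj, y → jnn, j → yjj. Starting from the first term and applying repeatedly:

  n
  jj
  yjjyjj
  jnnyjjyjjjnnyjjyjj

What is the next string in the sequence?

yjjjjjjjnnyjjyjjjnnyjjyjjyjjjjjjjnnyjjyjjjnnyjjyjj

Replace each of the 18 characters of jnnyjjyjjjnnyjjyjj in place — yjj jj jj jnn yjj yjj jnn yjj yjj yjj jj jj jnn yjj yjj jnn yjj yjj — and concatenate.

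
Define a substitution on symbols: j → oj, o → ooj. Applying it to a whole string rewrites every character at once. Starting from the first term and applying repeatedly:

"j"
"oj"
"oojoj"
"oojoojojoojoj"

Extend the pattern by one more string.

Rewriting the 13 symbols of oojoojojoojoj one by one yields ooj ooj oj ooj ooj oj ooj oj ooj ooj oj ooj oj; concatenated:

oojoojojoojoojojoojojoojoojojoojoj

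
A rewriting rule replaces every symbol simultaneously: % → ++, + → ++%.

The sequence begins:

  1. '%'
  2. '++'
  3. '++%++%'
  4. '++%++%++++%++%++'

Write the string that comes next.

Rewriting the 16 symbols of ++%++%++++%++%++ one by one yields ++% ++% ++ ++% ++% ++ ++% ++% ++% ++% ++ ++% ++% ++ ++% ++%; concatenated:

++%++%++++%++%++++%++%++%++%++++%++%++++%++%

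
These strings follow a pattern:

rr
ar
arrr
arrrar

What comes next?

arrrararrr

From term 3 onward, concatenate the last term with the second-to-last: ar·rr = arrr, arrr·ar = arrrar, …
So term 5 is arrrar·arrr.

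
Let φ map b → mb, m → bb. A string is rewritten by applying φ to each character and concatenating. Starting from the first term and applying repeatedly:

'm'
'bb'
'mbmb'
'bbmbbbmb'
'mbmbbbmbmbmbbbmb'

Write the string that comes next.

bbmbbbmbmbmbbbmbbbmbbbmbmbmbbbmb

Applying the rule to each of the 16 symbols of mbmbbbmbmbmbbbmb gives the pieces bb mb bb mb mb mb bb mb bb mb bb mb mb mb bb mb, which concatenate to the answer.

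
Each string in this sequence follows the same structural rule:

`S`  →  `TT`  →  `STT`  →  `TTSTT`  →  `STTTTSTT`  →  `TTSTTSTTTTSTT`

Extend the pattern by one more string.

STTTTSTTTTSTTSTTTTSTT

This is a Fibonacci-style word recurrence s(k) = s(k−2)·s(k−1): e.g. S·TT = STT.
The next term joins STTTTSTT and TTSTTSTTTTSTT.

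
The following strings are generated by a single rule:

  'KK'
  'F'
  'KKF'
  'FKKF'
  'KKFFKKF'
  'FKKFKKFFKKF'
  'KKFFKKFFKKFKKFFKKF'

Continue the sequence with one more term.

This is a Fibonacci-style word recurrence s(k) = s(k−2)·s(k−1): e.g. KK·F = KKF.
So term 8 is FKKFKKFFKKF·KKFFKKFFKKFKKFFKKF.

FKKFKKFFKKFKKFFKKFFKKFKKFFKKF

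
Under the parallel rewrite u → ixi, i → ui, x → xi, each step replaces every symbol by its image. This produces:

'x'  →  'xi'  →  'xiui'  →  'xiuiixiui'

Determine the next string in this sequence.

Rewriting each symbol of xiuiixiui: x→xi, i→ui, u→ixi, i→ui, i→ui, x→xi, i→ui, u→ixi, i→ui, which concatenates to xi ui ixi ui ui xi ui ixi ui.

xiuiixiuiuixiuiixiui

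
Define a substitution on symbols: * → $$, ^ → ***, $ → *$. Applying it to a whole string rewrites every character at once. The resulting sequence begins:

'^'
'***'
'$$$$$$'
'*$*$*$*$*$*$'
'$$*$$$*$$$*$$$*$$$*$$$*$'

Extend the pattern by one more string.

Rewriting the 24 symbols of $$*$$$*$$$*$$$*$$$*$$$*$ one by one yields *$ *$ $$ *$ *$ *$ $$ *$ *$ *$ $$ *$ *$ *$ $$ *$ *$ *$ $$ *$ *$ *$ $$ *$; concatenated:

*$*$$$*$*$*$$$*$*$*$$$*$*$*$$$*$*$*$$$*$*$*$$$*$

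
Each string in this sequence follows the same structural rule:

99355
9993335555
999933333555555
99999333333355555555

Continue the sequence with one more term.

Each string has the form 9^{n+1} 3^{2n-1} 5^{2n} (n = 1, 2, …).
At n = 5 the blocks have lengths 6, 9, 10.

9999993333333335555555555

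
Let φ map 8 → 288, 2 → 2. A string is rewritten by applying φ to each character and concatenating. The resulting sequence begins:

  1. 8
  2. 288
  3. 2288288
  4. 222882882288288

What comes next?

2222882882288288222882882288288

Applying the rule to each of the 15 symbols of 222882882288288 gives the pieces 2 2 2 288 288 2 288 288 2 2 288 288 2 288 288, which concatenate to the answer.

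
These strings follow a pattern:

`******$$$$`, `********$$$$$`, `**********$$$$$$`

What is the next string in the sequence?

Each string has the form *^{2n} $^{n+1}, where the shown terms are n = 3, 4, 5.
Setting n = 6 gives 12, 7 characters in each block.

************$$$$$$$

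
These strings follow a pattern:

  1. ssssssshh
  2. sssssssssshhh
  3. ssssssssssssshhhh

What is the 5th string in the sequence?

Reading off run lengths: s runs 7, 10, 13; h runs 2, 3, 4 — each is linear in n, where the shown terms are n = 2, 3, 4.
For term 5, n = 6, so the run lengths are 19, 6.

ssssssssssssssssssshhhhhh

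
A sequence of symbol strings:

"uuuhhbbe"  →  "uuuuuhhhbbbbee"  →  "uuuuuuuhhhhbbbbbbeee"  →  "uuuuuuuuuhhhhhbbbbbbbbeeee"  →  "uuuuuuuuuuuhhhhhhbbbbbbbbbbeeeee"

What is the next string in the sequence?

uuuuuuuuuuuuuhhhhhhhbbbbbbbbbbbbeeeeee

Each string has the form u^{2n+1} h^{n+1} b^{2n} e^{n} (n = 1, 2, …).
For the next term, n = 6, so the run lengths are 13, 7, 12, 6.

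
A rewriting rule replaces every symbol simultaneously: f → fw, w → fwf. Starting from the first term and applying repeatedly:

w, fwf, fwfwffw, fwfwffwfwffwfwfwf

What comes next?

Applying the rule to each of the 17 symbols of fwfwffwfwffwfwfwf gives the pieces fw fwf fw fwf fw fw fwf fw fwf fw fw fwf fw fwf fw fwf fw, which concatenate to the answer.

fwfwffwfwffwfwfwffwfwffwfwfwffwfwffwfwffw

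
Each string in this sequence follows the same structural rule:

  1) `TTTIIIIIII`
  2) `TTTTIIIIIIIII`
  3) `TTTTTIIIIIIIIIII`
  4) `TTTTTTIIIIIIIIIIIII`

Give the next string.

TTTTTTTIIIIIIIIIIIIIII

Term n consists of n T's, followed by 2n+1 I's, where the shown terms are n = 3, 4, 5, 6.
At n = 7 the blocks have lengths 7, 15.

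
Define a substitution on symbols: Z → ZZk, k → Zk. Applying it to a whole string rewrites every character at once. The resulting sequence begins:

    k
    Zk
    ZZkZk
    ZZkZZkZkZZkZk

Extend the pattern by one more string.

Replace each of the 13 characters of ZZkZZkZkZZkZk in place — ZZk ZZk Zk ZZk ZZk Zk ZZk Zk ZZk ZZk Zk ZZk Zk — and concatenate.

ZZkZZkZkZZkZZkZkZZkZkZZkZZkZkZZkZk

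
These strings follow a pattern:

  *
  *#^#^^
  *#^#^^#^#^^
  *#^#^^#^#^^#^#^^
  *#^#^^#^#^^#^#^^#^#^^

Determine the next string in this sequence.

Every step adds #^#^^ to the end: s(k+1) = s(k)·#^#^^.
Applying this once more to *#^#^^#^#^^#^#^^#^#^^:

*#^#^^#^#^^#^#^^#^#^^#^#^^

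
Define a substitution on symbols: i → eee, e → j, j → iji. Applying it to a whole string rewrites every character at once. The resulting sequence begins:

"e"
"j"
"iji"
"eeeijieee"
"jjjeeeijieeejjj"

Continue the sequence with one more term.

Applying the rule to each of the 15 symbols of jjjeeeijieeejjj gives the pieces iji iji iji j j j eee iji eee j j j iji iji iji, which concatenate to the answer.

ijiijiijijjjeeeijieeejjjijiijiiji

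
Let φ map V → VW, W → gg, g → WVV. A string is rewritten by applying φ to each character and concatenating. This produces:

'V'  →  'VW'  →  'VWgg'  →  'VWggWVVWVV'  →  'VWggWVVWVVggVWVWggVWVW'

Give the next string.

VWggWVVWVVggVWVWggVWVWWVVWVVVWggVWggWVVWVVVWggVWgg

φ(VWggWVVWVVggVWVWggVWVW) expands symbol-by-symbol to VW gg WVV WVV gg VW VW gg VW VW WVV WVV VW gg VW gg WVV WVV VW gg VW gg; joining the 22 pieces gives the next term.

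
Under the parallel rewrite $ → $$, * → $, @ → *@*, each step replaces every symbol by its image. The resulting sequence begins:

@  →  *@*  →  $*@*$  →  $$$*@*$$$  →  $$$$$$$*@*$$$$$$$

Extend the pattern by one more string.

Applying the rule to each of the 17 symbols of $$$$$$$*@*$$$$$$$ gives the pieces $$ $$ $$ $$ $$ $$ $$ $ *@* $ $$ $$ $$ $$ $$ $$ $$, which concatenate to the answer.

$$$$$$$$$$$$$$$*@*$$$$$$$$$$$$$$$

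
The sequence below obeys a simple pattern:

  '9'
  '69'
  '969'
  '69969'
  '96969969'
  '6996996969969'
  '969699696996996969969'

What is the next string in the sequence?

6996996969969969699696996996969969

Each term (from the third on) is the two preceding terms concatenated in order: term 3 = 9·69 = 969.
The next term joins 6996996969969 and 969699696996996969969.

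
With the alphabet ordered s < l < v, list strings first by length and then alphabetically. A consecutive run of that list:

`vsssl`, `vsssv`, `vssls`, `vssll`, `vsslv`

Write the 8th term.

Stepping forward 3 times from vsslv: vsslv → vssvs → vssvl, then the target.

vssvv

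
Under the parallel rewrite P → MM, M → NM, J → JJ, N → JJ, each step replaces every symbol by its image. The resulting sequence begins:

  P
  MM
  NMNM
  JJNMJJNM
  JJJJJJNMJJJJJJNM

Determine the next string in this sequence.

φ(JJJJJJNMJJJJJJNM) expands symbol-by-symbol to JJ JJ JJ JJ JJ JJ JJ NM JJ JJ JJ JJ JJ JJ JJ NM; joining the 16 pieces gives the next term.

JJJJJJJJJJJJJJNMJJJJJJJJJJJJJJNM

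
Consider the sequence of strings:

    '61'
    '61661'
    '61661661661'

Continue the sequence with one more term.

Each string is two copies of the previous one joined by '6'.
Doubling 61661661661 with '6' between the halves:

61661661661661661661661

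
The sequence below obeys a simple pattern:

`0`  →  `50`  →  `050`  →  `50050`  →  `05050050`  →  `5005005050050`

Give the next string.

050500505005005050050

From term 3 onward, concatenate the second-to-last term with the last: 0·50 = 050, 50·050 = 50050, …
Continuing: 05050050 · 5005005050050 gives term 7.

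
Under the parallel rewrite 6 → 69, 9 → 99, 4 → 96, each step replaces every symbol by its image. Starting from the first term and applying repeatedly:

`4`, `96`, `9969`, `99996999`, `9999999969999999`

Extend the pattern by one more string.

99999999999999996999999999999999

φ(9999999969999999) expands symbol-by-symbol to 99 99 99 99 99 99 99 99 69 99 99 99 99 99 99 99; joining the 16 pieces gives the next term.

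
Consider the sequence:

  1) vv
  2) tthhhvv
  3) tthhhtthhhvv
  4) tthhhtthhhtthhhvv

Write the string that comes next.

Each term is the previous one with tthhh prepended.
One more step from tthhhtthhhtthhhvv gives the answer.

tthhhtthhhtthhhtthhhvv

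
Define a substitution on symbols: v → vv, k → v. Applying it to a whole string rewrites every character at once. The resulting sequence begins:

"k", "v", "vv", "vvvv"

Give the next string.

vvvvvvvv

Expanding vvvv: v→vv, v→vv, v→vv, v→vv. Concatenated: vv vv vv vv.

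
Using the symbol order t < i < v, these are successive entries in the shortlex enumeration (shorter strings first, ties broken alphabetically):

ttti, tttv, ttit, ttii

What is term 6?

Continuing the enumeration 2 steps past ttii: ttii → ttiv → (answer).

ttvt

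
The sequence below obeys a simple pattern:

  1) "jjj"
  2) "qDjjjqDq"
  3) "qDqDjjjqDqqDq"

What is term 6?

s(k+1) = qD·s(k)·qDq, so each term gains qD as a prefix and qDq as a suffix.
From qDqDjjjqDqqDq, 3 further steps: qDqDjjjqDqqDq → qDqDqDjjjqDqqDqqDq → qDqDqDqDjjjqDqqDqqDqqDq → (answer).

qDqDqDqDqDjjjqDqqDqqDqqDqqDq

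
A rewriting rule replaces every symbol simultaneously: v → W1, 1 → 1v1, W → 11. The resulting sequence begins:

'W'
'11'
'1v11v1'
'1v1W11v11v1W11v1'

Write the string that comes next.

Rewriting the 16 symbols of 1v1W11v11v1W11v1 one by one yields 1v1 W1 1v1 11 1v1 1v1 W1 1v1 1v1 W1 1v1 11 1v1 1v1 W1 1v1; concatenated:

1v1W11v1111v11v1W11v11v1W11v1111v11v1W11v1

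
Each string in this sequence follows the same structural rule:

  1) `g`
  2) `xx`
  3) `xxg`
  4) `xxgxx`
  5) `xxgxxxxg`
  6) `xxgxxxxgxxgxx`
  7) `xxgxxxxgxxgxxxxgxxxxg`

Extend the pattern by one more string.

From term 3 onward, concatenate the last term with the second-to-last: xx·g = xxg, xxg·xx = xxgxx, …
The next term joins xxgxxxxgxxgxxxxgxxxxg and xxgxxxxgxxgxx.

xxgxxxxgxxgxxxxgxxxxgxxgxxxxgxxgxx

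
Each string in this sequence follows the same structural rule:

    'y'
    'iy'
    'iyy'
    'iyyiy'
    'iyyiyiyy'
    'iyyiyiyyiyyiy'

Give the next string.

From term 3 onward, concatenate the last term with the second-to-last: iy·y = iyy, iyy·iy = iyyiy, …
Continuing: iyyiyiyyiyyiy · iyyiyiyy gives term 7.

iyyiyiyyiyyiyiyyiyiyy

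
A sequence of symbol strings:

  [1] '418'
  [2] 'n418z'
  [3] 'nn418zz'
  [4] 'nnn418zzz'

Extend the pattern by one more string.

Each term wraps the previous one in n on the left and z on the right.
So the next term is n·nnn418zzz·z.

nnnn418zzzz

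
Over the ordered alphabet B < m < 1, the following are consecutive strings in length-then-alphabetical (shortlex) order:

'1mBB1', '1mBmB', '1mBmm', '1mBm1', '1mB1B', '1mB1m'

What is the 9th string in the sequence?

1mmBm

Stepping forward 3 times from 1mB1m: 1mB1m → 1mB11 → 1mmBB, then the target.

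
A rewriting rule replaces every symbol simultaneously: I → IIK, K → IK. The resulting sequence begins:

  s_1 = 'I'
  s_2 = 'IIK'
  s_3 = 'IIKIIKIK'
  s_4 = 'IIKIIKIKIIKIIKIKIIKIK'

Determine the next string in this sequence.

φ(IIKIIKIKIIKIIKIKIIKIK) expands symbol-by-symbol to IIK IIK IK IIK IIK IK IIK IK IIK IIK IK IIK IIK IK IIK IK IIK IIK IK IIK IK; joining the 21 pieces gives the next term.

IIKIIKIKIIKIIKIKIIKIKIIKIIKIKIIKIIKIKIIKIKIIKIIKIKIIKIK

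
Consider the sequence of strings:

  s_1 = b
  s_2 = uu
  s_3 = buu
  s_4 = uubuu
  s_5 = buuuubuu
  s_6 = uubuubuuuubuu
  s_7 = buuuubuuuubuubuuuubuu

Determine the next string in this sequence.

uubuubuuuubuubuuuubuuuubuubuuuubuu

From term 3 onward, concatenate the second-to-last term with the last: b·uu = buu, uu·buu = uubuu, …
Continuing: uubuubuuuubuu · buuuubuuuubuubuuuubuu gives term 8.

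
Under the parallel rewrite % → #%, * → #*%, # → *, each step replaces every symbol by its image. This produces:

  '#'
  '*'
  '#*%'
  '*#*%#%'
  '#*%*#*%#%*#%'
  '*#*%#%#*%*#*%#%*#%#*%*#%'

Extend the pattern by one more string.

#*%*#*%#%*#%*#*%#%#*%*#*%#%*#%#*%*#%*#*%#%#*%*#%

Replace each of the 24 characters of *#*%#%#*%*#*%#%*#%#*%*#% in place — #*% * #*% #% * #% * #*% #% #*% * #*% #% * #% #*% * #% * #*% #% #*% * #% — and concatenate.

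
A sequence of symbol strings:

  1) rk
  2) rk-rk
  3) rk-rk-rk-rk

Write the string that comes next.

rk-rk-rk-rk-rk-rk-rk-rk

Every step duplicates the string with '-' between the halves.
One more doubling of rk-rk-rk-rk gives the answer.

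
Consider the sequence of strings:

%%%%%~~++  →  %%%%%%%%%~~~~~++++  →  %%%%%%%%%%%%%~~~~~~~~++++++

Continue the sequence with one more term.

%%%%%%%%%%%%%%%%%~~~~~~~~~~~++++++++

The n-th term is 4n+1 %'s then 3n-1 ~'s then 2n +'s (n = 1, 2, …).
For the next term, n = 4, so the run lengths are 17, 11, 8.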